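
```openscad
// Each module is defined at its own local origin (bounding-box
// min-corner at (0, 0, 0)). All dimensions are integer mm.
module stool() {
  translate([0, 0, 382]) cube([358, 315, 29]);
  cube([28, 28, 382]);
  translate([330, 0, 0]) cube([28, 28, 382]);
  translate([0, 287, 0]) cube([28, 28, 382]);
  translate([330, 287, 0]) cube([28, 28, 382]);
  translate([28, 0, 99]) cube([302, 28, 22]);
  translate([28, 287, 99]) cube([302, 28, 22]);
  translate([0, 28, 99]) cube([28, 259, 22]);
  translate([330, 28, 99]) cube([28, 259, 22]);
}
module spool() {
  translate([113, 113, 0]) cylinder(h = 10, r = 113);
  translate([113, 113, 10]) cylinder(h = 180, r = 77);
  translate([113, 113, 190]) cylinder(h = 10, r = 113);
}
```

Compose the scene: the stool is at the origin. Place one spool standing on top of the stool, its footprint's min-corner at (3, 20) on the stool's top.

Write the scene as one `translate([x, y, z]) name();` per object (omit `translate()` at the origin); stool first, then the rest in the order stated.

stool();
translate([3, 20, 411]) spool();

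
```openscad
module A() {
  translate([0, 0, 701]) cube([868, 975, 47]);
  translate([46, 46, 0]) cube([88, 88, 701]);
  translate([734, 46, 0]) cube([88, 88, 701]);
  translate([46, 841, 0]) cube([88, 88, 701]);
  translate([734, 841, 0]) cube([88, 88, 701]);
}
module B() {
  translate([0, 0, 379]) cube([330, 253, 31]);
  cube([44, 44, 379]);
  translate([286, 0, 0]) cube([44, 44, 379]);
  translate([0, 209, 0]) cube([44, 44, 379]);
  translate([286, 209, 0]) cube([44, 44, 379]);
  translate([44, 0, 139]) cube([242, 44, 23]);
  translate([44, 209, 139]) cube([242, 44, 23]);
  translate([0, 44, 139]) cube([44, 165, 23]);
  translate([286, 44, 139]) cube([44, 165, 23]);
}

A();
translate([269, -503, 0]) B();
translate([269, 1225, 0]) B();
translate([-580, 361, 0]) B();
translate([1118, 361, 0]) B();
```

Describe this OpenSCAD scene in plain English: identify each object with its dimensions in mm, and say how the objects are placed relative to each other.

A is a table: top 868 mm (x) × 975 mm (y), 47 mm thick, upper face at z = 748 mm, on four 88×88 mm square legs, each inset 46 mm from the nearest pair of top edges, running from z = 0 to the bottom of the top.

B is a four-legged stool. The seat is 330×253 mm, 31 mm thick, top at z = 410 mm. It stands on four square legs, each 44×44 mm in cross-section, from z = 0 to the seat underside, each flush with a corner of the seat. Four stretchers, 44 mm wide and 23 mm tall, connect adjacent legs with their undersides at z = 139 mm, each running between the inner faces of the legs it joins and aligned with the legs' outer faces on the other axis.

Four stools sit around the table at the −y, +y, −x, +x sides.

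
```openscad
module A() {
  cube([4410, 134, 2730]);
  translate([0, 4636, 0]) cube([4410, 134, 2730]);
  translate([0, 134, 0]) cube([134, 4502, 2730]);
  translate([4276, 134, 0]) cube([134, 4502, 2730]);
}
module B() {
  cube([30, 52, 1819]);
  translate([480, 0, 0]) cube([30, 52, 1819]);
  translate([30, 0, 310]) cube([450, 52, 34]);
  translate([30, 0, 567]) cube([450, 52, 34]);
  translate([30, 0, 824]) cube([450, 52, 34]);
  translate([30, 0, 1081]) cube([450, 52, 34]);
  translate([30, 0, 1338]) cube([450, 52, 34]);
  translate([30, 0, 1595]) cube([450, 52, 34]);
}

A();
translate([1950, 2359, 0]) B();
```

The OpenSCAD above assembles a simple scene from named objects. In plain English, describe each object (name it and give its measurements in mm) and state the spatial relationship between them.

A is a box-shaped house frame (walls only): outside footprint 4410×4770 mm, wall height 2730 mm, wall thickness 134 mm. The two y-facing walls run the full x-width; the two x-facing walls fit between the inner faces of the y-facing walls.

B is a wooden ladder with two side rails of 30×52 mm section and 1819 mm height, set 510 mm apart overall. Between them run 6 rectangular rungs (52 mm deep, 34 mm thick), front faces flush with the rails' −y face. The bottom of the first rung is 310 mm above the floor and each subsequent rung is 257 mm higher than the one below.

The ladder sits inside the house frame, centred.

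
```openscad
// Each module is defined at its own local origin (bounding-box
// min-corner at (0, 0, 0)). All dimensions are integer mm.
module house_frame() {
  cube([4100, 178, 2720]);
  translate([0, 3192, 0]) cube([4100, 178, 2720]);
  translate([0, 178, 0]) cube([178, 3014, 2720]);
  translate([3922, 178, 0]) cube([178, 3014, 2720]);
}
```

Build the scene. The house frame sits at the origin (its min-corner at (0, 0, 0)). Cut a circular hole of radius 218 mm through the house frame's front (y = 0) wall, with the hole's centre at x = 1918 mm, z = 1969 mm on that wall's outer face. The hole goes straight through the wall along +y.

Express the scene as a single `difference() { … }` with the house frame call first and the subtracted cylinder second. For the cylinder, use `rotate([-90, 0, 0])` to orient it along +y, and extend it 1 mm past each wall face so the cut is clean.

difference() {
  house_frame();
  translate([1918, -1, 1969]) rotate([-90, 0, 0]) cylinder(h = 180, r = 218);
}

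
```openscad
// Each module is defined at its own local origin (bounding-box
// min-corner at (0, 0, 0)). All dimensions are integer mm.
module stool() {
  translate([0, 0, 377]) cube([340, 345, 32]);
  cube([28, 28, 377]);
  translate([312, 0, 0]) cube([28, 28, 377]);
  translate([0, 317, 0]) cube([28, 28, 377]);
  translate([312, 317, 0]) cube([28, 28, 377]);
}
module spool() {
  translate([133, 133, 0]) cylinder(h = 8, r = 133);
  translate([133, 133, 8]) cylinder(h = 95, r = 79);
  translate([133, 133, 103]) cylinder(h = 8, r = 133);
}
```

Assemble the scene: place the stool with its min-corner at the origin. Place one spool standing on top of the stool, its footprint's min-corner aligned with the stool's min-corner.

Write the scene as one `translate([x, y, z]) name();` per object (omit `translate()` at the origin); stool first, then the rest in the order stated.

stool();
translate([0, 0, 409]) spool();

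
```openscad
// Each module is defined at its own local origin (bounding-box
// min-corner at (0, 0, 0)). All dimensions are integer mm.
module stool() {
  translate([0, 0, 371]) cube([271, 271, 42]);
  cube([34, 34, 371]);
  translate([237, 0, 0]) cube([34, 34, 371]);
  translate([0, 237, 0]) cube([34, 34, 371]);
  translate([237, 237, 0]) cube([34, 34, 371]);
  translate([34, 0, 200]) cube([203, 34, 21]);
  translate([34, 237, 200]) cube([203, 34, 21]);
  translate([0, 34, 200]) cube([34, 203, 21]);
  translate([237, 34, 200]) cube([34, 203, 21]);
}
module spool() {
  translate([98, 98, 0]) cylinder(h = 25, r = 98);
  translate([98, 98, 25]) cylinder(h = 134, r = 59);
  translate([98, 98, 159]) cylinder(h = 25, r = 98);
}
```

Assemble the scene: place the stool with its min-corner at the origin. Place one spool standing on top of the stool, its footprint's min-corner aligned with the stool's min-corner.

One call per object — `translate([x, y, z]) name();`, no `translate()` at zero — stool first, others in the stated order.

stool();
translate([0, 0, 413]) spool();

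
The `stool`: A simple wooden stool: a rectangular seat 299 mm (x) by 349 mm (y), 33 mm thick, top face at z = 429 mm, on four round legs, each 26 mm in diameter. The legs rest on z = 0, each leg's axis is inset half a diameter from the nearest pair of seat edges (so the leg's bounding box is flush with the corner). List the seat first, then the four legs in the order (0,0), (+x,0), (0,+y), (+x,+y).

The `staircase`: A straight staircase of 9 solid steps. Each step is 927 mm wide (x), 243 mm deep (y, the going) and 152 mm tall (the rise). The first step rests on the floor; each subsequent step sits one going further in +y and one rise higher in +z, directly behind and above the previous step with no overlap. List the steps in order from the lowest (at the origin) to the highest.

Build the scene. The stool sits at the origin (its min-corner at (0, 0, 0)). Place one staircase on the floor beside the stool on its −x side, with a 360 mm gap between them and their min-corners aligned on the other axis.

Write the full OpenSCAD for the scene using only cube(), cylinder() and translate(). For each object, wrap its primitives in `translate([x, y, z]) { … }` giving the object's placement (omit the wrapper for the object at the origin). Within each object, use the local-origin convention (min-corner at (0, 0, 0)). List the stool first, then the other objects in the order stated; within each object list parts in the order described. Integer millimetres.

translate([0, 0, 396]) cube([299, 349, 33]);
translate([13, 13, 0]) cylinder(h = 396, r = 13);
translate([286, 13, 0]) cylinder(h = 396, r = 13);
translate([13, 336, 0]) cylinder(h = 396, r = 13);
translate([286, 336, 0]) cylinder(h = 396, r = 13);
translate([-1287, 0, 0]) {
  cube([927, 243, 152]);
  translate([0, 243, 152]) cube([927, 243, 152]);
  translate([0, 486, 304]) cube([927, 243, 152]);
  translate([0, 729, 456]) cube([927, 243, 152]);
  translate([0, 972, 608]) cube([927, 243, 152]);
  translate([0, 1215, 760]) cube([927, 243, 152]);
  translate([0, 1458, 912]) cube([927, 243, 152]);
  translate([0, 1701, 1064]) cube([927, 243, 152]);
  translate([0, 1944, 1216]) cube([927, 243, 152]);
}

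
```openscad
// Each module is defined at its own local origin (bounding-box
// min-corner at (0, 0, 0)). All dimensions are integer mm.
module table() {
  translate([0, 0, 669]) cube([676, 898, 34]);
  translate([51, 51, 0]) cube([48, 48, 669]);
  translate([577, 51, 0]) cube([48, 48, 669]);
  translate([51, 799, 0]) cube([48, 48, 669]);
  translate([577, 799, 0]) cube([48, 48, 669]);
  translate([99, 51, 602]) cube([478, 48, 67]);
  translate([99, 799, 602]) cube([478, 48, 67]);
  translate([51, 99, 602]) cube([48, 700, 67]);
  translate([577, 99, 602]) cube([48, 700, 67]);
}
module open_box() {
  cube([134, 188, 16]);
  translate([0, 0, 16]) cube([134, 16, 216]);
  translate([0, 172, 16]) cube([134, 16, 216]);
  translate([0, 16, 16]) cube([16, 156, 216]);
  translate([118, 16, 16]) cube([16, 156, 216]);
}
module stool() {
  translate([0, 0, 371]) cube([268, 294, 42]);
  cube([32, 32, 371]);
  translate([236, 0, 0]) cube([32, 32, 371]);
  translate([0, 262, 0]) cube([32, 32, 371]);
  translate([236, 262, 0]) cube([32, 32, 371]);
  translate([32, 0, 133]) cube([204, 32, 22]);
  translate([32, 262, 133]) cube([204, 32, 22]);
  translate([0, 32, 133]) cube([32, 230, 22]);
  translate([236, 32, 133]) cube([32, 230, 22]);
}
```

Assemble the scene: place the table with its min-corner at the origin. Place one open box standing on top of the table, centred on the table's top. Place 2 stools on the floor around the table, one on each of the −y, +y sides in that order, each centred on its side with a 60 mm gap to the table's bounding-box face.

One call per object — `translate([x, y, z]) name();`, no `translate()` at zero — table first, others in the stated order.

table();
translate([271, 355, 703]) open_box();
translate([204, -354, 0]) stool();
translate([204, 958, 0]) stool();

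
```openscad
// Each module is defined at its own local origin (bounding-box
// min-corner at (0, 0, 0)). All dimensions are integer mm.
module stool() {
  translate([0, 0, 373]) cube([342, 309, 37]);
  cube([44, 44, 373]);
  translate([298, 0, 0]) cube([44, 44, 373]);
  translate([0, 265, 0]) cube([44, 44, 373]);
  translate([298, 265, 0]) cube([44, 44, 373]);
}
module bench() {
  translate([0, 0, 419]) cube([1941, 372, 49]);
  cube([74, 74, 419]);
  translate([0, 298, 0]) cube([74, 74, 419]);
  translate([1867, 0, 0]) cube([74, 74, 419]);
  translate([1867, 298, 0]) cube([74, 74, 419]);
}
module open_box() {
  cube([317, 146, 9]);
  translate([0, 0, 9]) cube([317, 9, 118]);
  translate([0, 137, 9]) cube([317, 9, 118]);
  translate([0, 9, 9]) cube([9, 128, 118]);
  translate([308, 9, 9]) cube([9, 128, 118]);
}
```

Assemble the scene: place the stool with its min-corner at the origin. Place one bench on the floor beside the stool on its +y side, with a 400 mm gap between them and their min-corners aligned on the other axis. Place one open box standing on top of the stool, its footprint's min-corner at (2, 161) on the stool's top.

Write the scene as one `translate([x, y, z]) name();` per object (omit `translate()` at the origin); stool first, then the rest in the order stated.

stool();
translate([0, 709, 0]) bench();
translate([2, 161, 410]) open_box();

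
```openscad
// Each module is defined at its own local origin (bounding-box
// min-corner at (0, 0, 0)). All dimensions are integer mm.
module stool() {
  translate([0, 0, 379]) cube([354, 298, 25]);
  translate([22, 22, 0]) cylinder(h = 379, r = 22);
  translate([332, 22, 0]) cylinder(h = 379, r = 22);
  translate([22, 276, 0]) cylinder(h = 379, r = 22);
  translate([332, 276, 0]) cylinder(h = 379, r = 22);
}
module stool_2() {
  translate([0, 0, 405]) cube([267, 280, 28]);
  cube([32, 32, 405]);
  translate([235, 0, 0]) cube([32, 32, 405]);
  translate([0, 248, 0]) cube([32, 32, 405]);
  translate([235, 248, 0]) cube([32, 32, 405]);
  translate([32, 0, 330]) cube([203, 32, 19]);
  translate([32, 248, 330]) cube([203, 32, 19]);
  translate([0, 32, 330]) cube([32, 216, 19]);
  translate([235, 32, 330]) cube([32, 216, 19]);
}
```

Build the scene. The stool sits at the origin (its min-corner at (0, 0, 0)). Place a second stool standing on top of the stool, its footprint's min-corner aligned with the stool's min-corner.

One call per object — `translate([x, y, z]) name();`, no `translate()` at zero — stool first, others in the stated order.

stool();
translate([0, 0, 404]) stool_2();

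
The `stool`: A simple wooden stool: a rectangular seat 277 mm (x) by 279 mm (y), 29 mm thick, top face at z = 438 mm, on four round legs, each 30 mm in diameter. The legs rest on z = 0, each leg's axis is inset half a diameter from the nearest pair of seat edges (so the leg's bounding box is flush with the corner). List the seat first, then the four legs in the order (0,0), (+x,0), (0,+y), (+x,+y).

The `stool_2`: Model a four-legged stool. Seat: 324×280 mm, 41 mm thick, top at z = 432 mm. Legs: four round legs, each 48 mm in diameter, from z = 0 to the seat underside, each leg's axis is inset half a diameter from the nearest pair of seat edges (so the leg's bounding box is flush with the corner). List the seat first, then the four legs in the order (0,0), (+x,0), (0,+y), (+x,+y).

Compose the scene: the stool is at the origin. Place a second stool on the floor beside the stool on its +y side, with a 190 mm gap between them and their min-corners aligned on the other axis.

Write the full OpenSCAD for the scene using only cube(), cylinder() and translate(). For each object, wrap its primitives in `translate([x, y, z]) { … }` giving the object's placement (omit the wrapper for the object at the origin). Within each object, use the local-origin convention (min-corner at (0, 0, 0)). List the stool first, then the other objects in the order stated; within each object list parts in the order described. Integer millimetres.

translate([0, 0, 409]) cube([277, 279, 29]);
translate([15, 15, 0]) cylinder(h = 409, r = 15);
translate([262, 15, 0]) cylinder(h = 409, r = 15);
translate([15, 264, 0]) cylinder(h = 409, r = 15);
translate([262, 264, 0]) cylinder(h = 409, r = 15);
translate([0, 469, 0]) {
  translate([0, 0, 391]) cube([324, 280, 41]);
  translate([24, 24, 0]) cylinder(h = 391, r = 24);
  translate([300, 24, 0]) cylinder(h = 391, r = 24);
  translate([24, 256, 0]) cylinder(h = 391, r = 24);
  translate([300, 256, 0]) cylinder(h = 391, r = 24);
}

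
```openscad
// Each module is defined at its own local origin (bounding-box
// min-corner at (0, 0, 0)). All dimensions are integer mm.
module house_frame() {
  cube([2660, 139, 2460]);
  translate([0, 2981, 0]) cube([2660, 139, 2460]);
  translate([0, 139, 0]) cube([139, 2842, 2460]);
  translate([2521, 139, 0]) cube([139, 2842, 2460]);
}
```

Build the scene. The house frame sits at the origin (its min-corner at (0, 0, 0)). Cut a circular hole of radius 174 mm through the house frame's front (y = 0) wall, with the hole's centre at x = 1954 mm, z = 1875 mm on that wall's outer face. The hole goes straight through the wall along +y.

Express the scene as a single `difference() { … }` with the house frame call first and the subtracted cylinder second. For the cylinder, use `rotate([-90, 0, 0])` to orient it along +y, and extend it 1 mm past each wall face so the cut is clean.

difference() {
  house_frame();
  translate([1954, -1, 1875]) rotate([-90, 0, 0]) cylinder(h = 141, r = 174);
}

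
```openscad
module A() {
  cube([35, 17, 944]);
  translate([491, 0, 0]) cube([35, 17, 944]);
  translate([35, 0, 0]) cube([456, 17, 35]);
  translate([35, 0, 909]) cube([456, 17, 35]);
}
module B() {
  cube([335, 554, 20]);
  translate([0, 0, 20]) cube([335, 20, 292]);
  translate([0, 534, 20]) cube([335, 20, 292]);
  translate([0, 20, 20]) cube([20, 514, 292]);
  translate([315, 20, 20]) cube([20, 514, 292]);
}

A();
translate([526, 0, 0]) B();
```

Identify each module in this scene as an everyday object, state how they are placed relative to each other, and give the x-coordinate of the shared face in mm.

The picture frame's +x face and the open box's −x face are both at x = 526 mm.

A is a picture frame. B is an open box. The open box is against the picture frame's +x side, with their −y faces flush. The x-coordinate of the shared face is 526 mm.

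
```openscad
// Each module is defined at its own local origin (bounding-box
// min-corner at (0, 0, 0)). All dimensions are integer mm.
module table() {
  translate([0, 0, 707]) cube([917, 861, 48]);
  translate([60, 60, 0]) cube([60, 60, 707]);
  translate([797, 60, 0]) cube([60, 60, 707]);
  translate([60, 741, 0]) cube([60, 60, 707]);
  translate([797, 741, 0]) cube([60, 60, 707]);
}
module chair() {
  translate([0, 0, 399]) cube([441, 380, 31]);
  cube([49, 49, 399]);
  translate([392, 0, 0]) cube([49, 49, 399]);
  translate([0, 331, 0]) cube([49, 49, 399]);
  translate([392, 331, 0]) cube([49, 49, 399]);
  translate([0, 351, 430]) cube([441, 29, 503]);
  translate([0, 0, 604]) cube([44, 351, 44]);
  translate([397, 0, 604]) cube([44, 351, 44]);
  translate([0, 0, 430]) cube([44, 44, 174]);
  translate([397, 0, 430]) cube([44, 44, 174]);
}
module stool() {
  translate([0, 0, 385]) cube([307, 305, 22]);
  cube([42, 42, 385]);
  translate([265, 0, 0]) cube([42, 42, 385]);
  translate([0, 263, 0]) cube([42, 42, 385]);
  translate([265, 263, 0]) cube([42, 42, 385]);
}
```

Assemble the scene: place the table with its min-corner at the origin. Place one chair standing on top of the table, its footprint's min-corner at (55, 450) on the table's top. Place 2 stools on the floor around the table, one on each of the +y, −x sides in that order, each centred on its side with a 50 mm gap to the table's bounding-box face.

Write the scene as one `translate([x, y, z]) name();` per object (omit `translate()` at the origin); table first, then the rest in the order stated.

table();
translate([55, 450, 755]) chair();
translate([305, 911, 0]) stool();
translate([-357, 278, 0]) stool();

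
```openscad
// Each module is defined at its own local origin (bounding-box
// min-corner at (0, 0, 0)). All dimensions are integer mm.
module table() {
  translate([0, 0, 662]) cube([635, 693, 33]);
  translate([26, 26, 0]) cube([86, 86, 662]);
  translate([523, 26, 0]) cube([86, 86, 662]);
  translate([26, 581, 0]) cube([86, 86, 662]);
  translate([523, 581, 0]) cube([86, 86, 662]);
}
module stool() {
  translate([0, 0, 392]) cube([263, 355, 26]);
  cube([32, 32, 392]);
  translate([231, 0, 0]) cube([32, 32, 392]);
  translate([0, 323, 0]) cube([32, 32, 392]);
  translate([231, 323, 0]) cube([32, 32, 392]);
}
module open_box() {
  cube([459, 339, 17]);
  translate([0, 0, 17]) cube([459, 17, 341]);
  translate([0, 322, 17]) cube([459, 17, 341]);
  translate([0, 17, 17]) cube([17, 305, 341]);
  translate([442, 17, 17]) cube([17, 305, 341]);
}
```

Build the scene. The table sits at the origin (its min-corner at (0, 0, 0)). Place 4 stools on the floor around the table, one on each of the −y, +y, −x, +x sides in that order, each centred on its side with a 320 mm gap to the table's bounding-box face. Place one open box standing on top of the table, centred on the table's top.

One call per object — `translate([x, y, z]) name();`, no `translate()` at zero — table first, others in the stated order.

table();
translate([186, -675, 0]) stool();
translate([186, 1013, 0]) stool();
translate([-583, 169, 0]) stool();
translate([955, 169, 0]) stool();
translate([88, 177, 695]) open_box();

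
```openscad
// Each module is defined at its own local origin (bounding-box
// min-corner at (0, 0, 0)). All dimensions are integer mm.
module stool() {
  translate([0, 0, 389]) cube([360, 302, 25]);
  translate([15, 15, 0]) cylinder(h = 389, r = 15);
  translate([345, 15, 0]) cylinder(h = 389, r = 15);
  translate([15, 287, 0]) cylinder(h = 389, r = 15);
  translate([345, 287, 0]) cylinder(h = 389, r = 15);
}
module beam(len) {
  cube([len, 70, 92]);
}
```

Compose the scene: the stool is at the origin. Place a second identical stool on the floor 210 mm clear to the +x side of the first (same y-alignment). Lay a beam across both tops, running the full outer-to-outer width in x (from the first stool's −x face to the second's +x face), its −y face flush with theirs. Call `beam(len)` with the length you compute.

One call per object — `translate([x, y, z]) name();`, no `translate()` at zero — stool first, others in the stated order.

stool();
translate([570, 0, 0]) stool();
translate([0, 0, 414]) beam(930);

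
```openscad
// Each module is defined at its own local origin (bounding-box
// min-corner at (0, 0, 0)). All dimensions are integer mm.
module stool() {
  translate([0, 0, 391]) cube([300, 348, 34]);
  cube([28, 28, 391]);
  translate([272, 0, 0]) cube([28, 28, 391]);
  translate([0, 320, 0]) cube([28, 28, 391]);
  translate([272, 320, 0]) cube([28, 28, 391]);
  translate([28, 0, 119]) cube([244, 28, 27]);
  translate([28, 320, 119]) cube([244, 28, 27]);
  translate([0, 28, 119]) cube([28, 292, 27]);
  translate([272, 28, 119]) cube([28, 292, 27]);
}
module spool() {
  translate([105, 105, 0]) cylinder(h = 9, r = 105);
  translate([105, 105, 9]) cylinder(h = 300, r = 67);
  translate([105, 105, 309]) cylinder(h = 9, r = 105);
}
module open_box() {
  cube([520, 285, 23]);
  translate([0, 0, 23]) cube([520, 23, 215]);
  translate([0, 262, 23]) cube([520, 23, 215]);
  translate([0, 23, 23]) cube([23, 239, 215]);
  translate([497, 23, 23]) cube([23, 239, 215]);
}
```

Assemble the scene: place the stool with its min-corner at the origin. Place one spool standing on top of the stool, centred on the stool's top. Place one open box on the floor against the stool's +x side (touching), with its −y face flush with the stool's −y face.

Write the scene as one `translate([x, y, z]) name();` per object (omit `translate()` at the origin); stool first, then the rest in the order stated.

stool();
translate([45, 69, 425]) spool();
translate([300, 0, 0]) open_box();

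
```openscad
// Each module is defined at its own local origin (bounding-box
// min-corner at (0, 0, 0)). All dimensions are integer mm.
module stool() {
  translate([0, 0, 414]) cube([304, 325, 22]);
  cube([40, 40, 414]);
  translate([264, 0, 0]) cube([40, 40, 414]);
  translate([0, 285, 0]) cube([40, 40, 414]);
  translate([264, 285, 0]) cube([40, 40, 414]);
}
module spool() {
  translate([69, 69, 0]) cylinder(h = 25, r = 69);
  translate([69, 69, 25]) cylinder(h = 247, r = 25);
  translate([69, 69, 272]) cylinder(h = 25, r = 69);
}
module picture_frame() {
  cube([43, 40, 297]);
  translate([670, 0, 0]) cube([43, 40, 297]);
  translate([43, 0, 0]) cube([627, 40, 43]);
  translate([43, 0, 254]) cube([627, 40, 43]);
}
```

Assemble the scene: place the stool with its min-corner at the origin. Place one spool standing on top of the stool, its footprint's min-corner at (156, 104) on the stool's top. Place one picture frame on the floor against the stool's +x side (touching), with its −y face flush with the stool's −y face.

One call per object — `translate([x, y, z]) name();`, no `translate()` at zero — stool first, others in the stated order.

stool();
translate([156, 104, 436]) spool();
translate([304, 0, 0]) picture_frame();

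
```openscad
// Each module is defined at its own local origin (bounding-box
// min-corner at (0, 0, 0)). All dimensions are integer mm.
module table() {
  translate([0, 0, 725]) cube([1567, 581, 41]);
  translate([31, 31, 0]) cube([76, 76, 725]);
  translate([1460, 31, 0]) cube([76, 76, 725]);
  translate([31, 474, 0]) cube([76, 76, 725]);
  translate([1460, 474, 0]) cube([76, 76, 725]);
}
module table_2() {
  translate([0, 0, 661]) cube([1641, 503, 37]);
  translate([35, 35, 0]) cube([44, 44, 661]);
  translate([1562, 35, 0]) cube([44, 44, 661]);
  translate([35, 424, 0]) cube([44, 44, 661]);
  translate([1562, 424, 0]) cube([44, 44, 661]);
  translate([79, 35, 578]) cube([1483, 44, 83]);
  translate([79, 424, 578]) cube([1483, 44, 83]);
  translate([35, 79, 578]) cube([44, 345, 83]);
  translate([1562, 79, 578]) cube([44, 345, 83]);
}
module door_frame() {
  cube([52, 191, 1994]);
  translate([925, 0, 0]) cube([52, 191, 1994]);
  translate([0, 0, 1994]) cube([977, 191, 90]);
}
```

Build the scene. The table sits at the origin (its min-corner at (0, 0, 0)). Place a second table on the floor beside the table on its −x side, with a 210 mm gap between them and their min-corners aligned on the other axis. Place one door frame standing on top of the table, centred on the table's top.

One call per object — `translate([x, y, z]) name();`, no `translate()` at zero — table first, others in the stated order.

table();
translate([-1851, 0, 0]) table_2();
translate([295, 195, 766]) door_frame();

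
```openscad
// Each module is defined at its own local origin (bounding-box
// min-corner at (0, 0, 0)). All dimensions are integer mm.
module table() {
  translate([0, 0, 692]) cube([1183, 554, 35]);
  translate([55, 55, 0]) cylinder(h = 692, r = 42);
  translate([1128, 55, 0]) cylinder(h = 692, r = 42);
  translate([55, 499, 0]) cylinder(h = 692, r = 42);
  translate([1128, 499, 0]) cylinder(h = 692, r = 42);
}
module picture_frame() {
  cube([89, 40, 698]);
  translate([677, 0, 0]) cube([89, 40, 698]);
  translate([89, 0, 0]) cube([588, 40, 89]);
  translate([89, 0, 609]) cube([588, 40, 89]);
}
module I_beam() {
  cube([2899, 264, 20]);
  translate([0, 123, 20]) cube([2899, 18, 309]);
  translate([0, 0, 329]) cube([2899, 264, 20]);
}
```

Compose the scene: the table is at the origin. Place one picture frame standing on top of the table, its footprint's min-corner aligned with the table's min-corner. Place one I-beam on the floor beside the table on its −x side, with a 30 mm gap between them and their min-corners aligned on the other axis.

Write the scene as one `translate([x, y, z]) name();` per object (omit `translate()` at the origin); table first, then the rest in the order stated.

table();
translate([0, 0, 727]) picture_frame();
translate([-2929, 0, 0]) I_beam();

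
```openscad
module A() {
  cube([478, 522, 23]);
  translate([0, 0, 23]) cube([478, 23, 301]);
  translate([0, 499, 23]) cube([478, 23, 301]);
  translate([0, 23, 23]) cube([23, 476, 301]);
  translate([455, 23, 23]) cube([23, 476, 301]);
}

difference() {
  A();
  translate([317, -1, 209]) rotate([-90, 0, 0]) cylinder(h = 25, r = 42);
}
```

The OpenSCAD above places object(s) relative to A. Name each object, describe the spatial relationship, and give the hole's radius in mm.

A is an open box. The open box has a circular hole through its front wall. The hole's radius is 42 mm.

The subtracted cylinder has r = 42 mm.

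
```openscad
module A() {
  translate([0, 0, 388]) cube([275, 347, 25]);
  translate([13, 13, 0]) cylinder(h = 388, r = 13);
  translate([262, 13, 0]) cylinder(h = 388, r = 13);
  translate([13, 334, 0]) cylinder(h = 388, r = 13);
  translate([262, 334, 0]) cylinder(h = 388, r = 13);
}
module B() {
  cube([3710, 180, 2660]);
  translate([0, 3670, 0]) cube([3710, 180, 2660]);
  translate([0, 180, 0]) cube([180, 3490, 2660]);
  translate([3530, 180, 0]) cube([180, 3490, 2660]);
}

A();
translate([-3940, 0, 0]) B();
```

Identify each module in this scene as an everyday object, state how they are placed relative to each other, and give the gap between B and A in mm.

The house frame's nearest face is 230 mm from the stool's −x face.

A is a stool. B is a house frame. The house frame is on the floor beside the stool on its −x side. The gap between the house frame and the stool is 230 mm.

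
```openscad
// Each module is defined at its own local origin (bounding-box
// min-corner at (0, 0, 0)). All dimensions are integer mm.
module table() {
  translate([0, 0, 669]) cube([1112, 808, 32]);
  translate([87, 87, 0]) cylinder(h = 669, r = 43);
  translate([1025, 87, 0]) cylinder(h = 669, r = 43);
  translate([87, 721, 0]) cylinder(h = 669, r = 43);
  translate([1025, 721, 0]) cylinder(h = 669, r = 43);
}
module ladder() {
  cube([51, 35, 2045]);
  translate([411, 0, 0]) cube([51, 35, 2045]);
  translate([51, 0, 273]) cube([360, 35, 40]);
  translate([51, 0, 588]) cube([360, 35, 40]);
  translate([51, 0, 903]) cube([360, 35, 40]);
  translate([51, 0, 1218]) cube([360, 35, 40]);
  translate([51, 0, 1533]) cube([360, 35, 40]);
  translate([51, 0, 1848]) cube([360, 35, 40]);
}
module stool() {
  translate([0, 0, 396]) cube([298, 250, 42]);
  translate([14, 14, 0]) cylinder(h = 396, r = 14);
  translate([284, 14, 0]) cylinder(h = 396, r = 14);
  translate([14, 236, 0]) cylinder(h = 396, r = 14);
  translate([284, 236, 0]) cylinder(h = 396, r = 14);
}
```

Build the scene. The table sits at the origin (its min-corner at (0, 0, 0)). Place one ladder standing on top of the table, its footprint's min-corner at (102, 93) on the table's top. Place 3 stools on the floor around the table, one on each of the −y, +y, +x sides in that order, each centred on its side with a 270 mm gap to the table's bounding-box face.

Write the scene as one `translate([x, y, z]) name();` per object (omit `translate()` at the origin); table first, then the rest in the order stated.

table();
translate([102, 93, 701]) ladder();
translate([407, -520, 0]) stool();
translate([407, 1078, 0]) stool();
translate([1382, 279, 0]) stool();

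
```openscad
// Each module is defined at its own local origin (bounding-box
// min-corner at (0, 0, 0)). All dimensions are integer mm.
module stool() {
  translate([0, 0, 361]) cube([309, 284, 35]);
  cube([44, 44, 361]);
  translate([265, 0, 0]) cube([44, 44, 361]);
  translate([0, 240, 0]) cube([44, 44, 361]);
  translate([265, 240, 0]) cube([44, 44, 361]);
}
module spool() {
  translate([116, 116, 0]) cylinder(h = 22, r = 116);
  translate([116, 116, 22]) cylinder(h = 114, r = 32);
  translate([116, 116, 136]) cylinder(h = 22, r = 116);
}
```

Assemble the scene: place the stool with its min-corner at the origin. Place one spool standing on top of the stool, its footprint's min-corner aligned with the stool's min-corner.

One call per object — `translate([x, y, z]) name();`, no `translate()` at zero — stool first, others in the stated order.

stool();
translate([0, 0, 396]) spool();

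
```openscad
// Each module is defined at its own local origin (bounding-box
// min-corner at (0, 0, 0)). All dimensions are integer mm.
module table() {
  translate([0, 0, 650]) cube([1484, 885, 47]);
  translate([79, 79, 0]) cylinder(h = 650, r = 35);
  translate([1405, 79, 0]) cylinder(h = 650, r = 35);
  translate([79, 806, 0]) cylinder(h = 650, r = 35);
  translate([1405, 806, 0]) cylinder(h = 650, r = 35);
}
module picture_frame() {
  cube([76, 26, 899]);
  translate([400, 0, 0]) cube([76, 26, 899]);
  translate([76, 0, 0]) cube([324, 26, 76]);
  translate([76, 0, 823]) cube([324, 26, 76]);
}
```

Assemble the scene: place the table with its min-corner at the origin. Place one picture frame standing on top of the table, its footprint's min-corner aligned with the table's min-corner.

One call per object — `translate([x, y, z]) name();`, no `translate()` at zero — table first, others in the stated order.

table();
translate([0, 0, 697]) picture_frame();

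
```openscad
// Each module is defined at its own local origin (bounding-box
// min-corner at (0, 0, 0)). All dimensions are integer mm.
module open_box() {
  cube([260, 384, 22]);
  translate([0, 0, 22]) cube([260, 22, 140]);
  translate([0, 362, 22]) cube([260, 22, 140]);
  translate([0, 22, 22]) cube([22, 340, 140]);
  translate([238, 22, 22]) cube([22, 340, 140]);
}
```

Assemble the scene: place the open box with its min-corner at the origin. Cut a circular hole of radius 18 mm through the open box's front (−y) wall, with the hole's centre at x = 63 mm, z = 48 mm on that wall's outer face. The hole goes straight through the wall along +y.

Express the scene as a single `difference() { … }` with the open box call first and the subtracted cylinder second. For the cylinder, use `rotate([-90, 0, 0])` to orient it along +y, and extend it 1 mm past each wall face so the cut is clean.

difference() {
  open_box();
  translate([63, -1, 48]) rotate([-90, 0, 0]) cylinder(h = 24, r = 18);
}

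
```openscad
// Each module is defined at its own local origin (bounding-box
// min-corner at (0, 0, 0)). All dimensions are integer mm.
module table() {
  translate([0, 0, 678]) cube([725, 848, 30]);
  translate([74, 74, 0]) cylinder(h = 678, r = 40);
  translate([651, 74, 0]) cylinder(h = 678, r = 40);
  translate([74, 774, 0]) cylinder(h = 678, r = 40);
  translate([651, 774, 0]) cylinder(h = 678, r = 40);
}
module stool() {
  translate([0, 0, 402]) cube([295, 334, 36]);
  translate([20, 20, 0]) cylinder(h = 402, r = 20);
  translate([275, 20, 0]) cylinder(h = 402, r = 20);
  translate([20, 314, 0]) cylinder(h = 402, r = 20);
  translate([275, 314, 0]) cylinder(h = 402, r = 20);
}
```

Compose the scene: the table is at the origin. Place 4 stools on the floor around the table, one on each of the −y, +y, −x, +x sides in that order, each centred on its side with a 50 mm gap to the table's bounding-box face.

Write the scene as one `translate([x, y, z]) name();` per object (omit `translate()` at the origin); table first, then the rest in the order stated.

table();
translate([215, -384, 0]) stool();
translate([215, 898, 0]) stool();
translate([-345, 257, 0]) stool();
translate([775, 257, 0]) stool();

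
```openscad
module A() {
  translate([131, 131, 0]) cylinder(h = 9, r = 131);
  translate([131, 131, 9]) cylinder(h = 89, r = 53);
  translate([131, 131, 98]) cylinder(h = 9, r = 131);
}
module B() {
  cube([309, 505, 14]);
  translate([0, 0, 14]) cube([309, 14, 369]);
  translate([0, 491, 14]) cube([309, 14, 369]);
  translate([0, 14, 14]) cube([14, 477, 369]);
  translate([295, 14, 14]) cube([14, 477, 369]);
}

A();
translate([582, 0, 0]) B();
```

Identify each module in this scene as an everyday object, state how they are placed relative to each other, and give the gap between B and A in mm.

A is a spool. B is an open box. The open box is on the floor beside the spool on its +x side. The gap between the open box and the spool is 320 mm.

The open box's nearest face is 320 mm from the spool's +x face.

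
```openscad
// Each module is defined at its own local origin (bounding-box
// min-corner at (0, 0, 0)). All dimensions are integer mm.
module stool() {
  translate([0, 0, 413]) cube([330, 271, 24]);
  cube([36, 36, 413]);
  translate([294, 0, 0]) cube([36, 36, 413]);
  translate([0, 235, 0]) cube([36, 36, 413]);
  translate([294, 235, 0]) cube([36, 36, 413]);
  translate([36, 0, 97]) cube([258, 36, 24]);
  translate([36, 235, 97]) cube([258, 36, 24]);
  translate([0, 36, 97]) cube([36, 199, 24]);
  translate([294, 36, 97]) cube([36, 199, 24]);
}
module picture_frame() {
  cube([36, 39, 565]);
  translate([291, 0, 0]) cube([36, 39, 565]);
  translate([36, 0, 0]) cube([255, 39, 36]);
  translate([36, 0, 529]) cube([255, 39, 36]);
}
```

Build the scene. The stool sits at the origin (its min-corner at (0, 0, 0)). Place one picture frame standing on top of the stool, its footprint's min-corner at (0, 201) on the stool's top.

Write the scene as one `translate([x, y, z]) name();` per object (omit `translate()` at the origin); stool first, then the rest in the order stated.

stool();
translate([0, 201, 437]) picture_frame();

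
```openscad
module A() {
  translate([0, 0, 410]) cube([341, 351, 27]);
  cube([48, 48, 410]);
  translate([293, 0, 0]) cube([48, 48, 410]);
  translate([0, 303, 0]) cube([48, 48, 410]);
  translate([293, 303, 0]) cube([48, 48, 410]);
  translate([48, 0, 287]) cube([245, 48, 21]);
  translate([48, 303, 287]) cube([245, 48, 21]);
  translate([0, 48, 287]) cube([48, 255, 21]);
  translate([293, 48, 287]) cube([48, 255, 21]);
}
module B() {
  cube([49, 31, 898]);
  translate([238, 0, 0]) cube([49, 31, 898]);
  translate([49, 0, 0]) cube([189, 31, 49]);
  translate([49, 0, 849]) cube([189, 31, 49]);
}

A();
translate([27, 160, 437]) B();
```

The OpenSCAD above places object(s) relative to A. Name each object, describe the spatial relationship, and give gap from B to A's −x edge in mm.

The picture frame's min-x is at 27; the stool's min-x is 0; gap = 27 mm.

A is a stool. B is a picture frame. The picture frame is on top of the stool, centred. The gap from the picture frame to the stool's −x edge is 27 mm.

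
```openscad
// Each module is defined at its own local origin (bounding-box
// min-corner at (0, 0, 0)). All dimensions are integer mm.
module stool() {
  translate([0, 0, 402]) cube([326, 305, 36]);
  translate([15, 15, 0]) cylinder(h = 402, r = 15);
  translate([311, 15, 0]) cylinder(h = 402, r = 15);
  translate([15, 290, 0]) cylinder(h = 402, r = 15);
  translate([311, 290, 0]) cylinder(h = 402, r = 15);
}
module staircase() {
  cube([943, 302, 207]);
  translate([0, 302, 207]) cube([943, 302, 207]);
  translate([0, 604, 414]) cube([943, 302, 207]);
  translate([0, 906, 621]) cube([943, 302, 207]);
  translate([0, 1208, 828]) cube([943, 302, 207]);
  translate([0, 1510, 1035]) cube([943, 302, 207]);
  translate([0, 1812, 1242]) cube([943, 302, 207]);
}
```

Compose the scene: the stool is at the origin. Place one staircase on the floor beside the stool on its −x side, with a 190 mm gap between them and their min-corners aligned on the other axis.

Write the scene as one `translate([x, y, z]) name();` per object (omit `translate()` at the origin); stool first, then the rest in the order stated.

stool();
translate([-1133, 0, 0]) staircase();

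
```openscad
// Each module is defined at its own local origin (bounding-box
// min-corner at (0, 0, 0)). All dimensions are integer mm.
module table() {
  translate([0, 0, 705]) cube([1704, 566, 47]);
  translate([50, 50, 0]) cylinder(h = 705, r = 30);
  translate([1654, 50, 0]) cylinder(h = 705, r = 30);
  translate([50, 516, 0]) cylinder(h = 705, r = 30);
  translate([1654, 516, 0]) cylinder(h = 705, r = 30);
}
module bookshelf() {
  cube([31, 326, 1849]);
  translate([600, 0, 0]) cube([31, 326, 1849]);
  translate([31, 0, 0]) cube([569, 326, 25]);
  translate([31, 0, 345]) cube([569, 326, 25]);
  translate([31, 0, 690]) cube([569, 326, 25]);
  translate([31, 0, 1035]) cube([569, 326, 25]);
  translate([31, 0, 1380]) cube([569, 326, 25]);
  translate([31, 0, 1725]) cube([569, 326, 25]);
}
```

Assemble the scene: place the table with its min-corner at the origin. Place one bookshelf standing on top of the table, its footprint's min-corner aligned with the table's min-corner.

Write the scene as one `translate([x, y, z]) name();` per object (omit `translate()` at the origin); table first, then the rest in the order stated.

table();
translate([0, 0, 752]) bookshelf();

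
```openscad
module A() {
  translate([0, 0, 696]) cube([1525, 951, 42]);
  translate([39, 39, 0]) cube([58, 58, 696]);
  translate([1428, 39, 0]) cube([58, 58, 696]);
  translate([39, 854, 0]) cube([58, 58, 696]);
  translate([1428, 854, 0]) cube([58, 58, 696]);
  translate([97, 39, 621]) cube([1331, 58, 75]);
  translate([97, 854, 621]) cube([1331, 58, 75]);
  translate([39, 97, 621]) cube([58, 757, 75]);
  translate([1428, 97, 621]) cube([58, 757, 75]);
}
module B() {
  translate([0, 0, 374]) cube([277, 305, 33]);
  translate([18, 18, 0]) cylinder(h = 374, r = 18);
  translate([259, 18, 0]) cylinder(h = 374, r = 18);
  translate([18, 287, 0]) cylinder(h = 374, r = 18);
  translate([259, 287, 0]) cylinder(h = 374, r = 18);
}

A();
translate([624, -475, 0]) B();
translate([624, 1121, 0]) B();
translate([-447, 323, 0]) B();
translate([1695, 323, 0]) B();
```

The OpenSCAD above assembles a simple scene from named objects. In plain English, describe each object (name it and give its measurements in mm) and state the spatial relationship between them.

A is a rectangular dining table. The top is 1525×951×42 mm with its upper surface at z = 738 mm. It stands on four 58×58 mm square legs, each inset 39 mm from the nearest pair of top edges, running from the floor to the underside of the top. Four apron rails, 58 mm thick and 75 mm tall, run between adjacent legs with their top edges flush with the underside of the top and their outer faces flush with the legs' outer faces.

B is a four-legged stool. The seat is 277×305 mm, 33 mm thick, top at z = 407 mm. It stands on four round legs, each 36 mm in diameter, from z = 0 to the seat underside, each leg's axis is inset half a diameter from the nearest pair of seat edges (so the leg's bounding box is flush with the corner).

Four stools sit around the table at the −y, +y, −x, +x sides.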